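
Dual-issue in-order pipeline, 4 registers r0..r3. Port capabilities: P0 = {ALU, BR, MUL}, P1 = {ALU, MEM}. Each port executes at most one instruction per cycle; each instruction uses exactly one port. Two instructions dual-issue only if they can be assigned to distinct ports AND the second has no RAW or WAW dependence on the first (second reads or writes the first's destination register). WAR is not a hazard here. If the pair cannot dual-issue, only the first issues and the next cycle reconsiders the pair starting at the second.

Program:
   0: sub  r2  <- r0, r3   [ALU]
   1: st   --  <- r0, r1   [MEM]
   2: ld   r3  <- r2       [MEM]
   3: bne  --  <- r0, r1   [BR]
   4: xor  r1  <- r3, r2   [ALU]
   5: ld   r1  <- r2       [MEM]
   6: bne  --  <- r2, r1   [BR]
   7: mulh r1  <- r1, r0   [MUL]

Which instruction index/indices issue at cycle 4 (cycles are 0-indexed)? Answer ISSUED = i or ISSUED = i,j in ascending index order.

#0 head=0: sub.ALU/st.MEM i0,i1 pair
#1 head=2: ld.MEM/bne.BR i2,i3 pair
#2 head=4: xor.ALU i4 WAW r1
#3 head=5: ld.MEM i5 RAW r1
#4 head=6: bne.BR i6 no-port BR/MUL
#5 head=7: mulh.MUL i7 tail

ISSUED = 6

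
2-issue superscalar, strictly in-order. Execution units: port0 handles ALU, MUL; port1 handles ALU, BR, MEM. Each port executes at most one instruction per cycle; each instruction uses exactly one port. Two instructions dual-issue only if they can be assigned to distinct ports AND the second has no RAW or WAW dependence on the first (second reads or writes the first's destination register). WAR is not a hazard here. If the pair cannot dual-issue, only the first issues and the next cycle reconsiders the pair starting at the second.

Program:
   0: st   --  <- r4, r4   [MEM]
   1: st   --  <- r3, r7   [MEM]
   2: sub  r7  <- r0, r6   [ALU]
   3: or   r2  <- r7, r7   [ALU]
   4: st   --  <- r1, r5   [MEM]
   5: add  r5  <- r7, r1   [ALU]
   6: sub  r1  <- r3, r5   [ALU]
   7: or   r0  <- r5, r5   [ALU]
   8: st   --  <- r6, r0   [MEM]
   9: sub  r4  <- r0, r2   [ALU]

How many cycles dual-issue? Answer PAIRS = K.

PAIRS = 4

[0] i0  st.MEM  -- no-port MEM/MEM
[1] i1&i2  st.MEM/sub.ALU  -- pair
[2] i3&i4  or.ALU/st.MEM  -- pair
[3] i5  add.ALU  -- RAW r5
[4] i6&i7  sub.ALU/or.ALU  -- pair
[5] i8&i9  st.MEM/sub.ALU  -- pair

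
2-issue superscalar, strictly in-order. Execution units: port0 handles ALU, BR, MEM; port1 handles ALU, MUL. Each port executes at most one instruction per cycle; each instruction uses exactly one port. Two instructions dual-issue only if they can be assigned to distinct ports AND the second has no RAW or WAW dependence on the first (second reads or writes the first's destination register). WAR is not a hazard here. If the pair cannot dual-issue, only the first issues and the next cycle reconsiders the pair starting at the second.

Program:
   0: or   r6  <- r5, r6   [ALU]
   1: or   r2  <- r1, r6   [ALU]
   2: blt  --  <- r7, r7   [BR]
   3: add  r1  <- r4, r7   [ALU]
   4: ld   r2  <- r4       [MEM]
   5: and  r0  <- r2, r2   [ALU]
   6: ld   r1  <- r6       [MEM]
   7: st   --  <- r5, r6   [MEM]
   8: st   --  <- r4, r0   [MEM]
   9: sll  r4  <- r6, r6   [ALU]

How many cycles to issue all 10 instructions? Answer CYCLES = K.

CYCLES = 6

c0: i0 or  RAW r6
c1: i1+i2 or/blt  pair
c2: i3+i4 add/ld  pair
c3: i5+i6 and/ld  pair
c4: i7 st  no-port MEM/MEM
c5: i8+i9 st/sll  pair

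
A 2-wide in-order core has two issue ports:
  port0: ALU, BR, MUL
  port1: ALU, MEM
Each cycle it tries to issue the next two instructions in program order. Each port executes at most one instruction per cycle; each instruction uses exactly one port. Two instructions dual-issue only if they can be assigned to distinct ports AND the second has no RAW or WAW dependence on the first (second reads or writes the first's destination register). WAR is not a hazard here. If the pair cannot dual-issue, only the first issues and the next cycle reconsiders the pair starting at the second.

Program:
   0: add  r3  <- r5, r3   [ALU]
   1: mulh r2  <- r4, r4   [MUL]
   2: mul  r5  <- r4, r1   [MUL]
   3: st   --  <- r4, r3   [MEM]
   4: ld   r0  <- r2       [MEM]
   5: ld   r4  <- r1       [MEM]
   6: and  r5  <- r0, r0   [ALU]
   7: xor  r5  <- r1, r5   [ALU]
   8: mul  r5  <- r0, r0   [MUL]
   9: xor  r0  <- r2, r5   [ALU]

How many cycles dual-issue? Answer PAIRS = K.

PAIRS = 3

0. add.ALU mulh.MUL @i0,i1  | 2-wide
1. mul.MUL st.MEM @i2,i3  | 2-wide
2. ld.MEM @i4  | no-port MEM/MEM
3. ld.MEM and.ALU @i5,i6  | 2-wide
4. xor.ALU @i7  | WAW r5
5. mul.MUL @i8  | RAW r5
6. xor.ALU @i9  | tail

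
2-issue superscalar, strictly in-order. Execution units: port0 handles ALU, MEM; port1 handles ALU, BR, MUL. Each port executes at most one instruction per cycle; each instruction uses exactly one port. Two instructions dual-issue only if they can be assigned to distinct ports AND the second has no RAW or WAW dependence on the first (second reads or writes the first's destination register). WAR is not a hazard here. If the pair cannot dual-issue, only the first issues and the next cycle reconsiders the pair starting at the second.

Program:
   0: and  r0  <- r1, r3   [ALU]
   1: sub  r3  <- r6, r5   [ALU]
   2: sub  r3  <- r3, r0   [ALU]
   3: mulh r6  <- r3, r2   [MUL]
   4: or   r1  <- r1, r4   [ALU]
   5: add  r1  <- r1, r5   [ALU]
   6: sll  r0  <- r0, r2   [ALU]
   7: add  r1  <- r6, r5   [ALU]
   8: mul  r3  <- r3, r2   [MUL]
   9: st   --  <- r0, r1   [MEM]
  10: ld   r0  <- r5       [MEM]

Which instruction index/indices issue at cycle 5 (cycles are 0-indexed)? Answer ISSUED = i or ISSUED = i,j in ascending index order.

ISSUED = 9

#0 head=0: and.ALU sub.ALU i0&i1 dual
#1 head=2: sub.ALU i2 RAW r3
#2 head=3: mulh.MUL or.ALU i3&i4 dual
#3 head=5: add.ALU sll.ALU i5&i6 dual
#4 head=7: add.ALU mul.MUL i7&i8 dual
#5 head=9: st.MEM i9 no-port MEM/MEM
#6 head=10: ld.MEM i10 tail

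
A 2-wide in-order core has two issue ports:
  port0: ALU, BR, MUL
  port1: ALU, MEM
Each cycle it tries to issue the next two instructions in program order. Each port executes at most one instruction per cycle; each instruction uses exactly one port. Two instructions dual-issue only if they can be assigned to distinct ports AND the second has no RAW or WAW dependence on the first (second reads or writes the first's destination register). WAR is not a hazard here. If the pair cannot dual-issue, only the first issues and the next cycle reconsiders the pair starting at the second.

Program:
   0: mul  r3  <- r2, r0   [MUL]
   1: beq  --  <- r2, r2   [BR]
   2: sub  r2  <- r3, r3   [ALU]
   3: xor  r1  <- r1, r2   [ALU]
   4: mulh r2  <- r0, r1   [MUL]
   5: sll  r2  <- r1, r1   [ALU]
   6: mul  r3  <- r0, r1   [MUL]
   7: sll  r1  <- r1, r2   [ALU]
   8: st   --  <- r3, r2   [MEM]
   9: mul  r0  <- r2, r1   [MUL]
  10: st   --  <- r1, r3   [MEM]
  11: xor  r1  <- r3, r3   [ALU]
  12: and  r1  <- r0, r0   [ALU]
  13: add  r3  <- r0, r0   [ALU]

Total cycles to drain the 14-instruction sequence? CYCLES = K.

t=0 i0:mul.MUL ; no-port MUL/BR
t=1 i1/i2:beq.BR;sub.ALU ; 2-wide
t=2 i3:xor.ALU ; RAW r1
t=3 i4:mulh.MUL ; WAW r2
t=4 i5/i6:sll.ALU;mul.MUL ; 2-wide
t=5 i7/i8:sll.ALU;st.MEM ; 2-wide
t=6 i9/i10:mul.MUL;st.MEM ; 2-wide
t=7 i11:xor.ALU ; WAW r1
t=8 i12/i13:and.ALU;add.ALU ; 2-wide

CYCLES = 9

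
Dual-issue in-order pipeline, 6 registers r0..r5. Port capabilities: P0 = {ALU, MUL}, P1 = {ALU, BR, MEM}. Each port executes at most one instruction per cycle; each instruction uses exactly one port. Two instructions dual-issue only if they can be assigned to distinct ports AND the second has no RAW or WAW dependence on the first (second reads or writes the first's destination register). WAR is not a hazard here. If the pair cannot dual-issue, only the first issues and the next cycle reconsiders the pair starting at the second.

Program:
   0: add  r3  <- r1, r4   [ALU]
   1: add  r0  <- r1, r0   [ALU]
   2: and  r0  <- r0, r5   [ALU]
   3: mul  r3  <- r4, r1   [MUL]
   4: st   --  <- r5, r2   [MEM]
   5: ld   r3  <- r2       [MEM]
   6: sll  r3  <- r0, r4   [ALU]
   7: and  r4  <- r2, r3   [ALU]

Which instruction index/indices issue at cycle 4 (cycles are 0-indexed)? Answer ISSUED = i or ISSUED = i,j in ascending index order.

[0] i0+i1  add+add  -- pair
[1] i2+i3  and+mul  -- pair
[2] i4  st  -- no-port MEM/MEM
[3] i5  ld  -- WAW r3
[4] i6  sll  -- RAW r3
[5] i7  and  -- tail

ISSUED = 6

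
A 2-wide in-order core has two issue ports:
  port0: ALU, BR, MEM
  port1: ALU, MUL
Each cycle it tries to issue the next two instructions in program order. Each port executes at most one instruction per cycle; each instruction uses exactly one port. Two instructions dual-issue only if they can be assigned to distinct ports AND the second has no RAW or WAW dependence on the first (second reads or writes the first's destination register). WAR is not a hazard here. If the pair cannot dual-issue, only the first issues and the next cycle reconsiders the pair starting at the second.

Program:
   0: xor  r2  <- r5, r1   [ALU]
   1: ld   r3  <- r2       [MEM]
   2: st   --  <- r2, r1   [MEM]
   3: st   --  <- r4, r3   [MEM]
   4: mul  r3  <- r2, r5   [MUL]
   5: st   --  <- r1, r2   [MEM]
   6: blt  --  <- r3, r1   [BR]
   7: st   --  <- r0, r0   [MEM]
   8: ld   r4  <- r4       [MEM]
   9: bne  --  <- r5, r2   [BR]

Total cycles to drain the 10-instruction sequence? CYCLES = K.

#0 head=0: xor i0 RAW r2
#1 head=1: ld i1 no-port MEM/MEM
#2 head=2: st i2 no-port MEM/MEM
#3 head=3: st;mul i3+i4 2-wide
#4 head=5: st i5 no-port MEM/BR
#5 head=6: blt i6 no-port BR/MEM
#6 head=7: st i7 no-port MEM/MEM
#7 head=8: ld i8 no-port MEM/BR
#8 head=9: bne i9 tail

CYCLES = 9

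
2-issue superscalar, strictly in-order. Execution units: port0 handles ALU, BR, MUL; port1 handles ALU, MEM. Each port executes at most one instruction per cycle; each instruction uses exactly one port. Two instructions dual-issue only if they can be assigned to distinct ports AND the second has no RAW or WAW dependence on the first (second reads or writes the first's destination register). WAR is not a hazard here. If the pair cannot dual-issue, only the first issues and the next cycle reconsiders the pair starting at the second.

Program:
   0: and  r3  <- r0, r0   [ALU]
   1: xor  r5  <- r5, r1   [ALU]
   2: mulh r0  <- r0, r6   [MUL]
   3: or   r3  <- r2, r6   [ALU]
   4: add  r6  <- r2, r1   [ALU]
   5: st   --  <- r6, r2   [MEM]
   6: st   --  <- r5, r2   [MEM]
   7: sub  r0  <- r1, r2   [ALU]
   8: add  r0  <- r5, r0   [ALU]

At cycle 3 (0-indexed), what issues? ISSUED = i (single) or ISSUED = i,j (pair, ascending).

ISSUED = 5

#0 head=0: and.ALU+xor.ALU i0,i1 2-wide
#1 head=2: mulh.MUL+or.ALU i2,i3 2-wide
#2 head=4: add.ALU i4 RAW r6
#3 head=5: st.MEM i5 no-port MEM/MEM
#4 head=6: st.MEM+sub.ALU i6,i7 2-wide
#5 head=8: add.ALU i8 tail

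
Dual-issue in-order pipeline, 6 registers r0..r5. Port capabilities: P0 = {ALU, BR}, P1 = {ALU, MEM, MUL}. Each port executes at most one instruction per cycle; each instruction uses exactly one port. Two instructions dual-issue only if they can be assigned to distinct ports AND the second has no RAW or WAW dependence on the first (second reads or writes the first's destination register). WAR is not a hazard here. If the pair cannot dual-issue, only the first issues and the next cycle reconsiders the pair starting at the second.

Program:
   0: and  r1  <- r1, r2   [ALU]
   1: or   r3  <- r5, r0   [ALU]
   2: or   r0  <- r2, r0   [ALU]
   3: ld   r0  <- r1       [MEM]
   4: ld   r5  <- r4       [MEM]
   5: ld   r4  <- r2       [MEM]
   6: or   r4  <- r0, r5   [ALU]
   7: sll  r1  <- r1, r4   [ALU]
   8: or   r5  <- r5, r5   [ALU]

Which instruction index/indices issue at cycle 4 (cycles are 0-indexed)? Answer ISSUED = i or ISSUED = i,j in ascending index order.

  cy0 -> i0/i1 (and or) pair
  cy1 -> i2 (or) WAW r0
  cy2 -> i3 (ld) no-port MEM/MEM
  cy3 -> i4 (ld) no-port MEM/MEM
  cy4 -> i5 (ld) WAW r4
  cy5 -> i6 (or) RAW r4
  cy6 -> i7/i8 (sll or) pair

ISSUED = 5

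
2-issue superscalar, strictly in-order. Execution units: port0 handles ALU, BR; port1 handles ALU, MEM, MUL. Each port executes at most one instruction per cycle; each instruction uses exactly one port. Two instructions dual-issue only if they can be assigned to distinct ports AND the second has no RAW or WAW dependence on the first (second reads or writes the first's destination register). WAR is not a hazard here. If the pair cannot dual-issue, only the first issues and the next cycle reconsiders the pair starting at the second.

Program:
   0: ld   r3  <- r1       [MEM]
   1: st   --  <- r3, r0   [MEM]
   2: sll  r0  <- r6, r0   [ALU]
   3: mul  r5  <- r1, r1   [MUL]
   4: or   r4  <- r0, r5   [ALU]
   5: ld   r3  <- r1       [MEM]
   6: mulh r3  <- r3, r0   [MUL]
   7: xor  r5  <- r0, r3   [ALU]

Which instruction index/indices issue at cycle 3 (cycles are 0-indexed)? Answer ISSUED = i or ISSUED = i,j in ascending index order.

ISSUED = 4,5

c0: i0 ld  no-port MEM/MEM
c1: i1&i2 st;sll  2-wide
c2: i3 mul  RAW r5
c3: i4&i5 or;ld  2-wide
c4: i6 mulh  RAW r3
c5: i7 xor  tail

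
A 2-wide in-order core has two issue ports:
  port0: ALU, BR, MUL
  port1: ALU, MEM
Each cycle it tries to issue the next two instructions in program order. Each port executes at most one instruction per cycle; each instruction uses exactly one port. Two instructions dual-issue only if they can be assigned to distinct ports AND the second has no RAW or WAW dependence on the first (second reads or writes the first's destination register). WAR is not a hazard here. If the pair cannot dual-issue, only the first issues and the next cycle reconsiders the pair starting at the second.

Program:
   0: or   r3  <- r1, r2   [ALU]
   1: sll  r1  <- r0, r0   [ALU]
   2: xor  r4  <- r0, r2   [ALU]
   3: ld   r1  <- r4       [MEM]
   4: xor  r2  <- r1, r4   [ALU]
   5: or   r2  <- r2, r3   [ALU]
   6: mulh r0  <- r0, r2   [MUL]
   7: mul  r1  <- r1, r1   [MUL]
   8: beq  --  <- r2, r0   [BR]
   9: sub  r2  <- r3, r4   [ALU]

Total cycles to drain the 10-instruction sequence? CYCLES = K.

[0] i0/i1  or.ALU+sll.ALU  -- 2-wide
[1] i2  xor.ALU  -- RAW r4
[2] i3  ld.MEM  -- RAW r1
[3] i4  xor.ALU  -- RAW+WAW r2
[4] i5  or.ALU  -- RAW r2
[5] i6  mulh.MUL  -- no-port MUL/MUL
[6] i7  mul.MUL  -- no-port MUL/BR
[7] i8/i9  beq.BR+sub.ALU  -- 2-wide

CYCLES = 8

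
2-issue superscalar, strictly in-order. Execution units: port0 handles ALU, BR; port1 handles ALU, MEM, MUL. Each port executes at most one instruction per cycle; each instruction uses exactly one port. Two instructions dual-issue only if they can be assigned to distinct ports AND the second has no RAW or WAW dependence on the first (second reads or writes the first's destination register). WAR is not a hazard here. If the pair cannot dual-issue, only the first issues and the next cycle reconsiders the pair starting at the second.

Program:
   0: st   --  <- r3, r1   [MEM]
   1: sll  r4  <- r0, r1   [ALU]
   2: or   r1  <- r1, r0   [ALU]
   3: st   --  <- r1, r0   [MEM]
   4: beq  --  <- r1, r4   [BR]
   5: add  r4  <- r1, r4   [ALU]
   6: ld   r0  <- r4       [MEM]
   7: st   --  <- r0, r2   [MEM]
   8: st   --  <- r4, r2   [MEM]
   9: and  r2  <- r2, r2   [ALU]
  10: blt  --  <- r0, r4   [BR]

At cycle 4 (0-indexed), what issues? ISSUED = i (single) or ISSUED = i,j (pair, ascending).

#0 head=0: st.MEM sll.ALU i0/i1 dual
#1 head=2: or.ALU i2 RAW r1
#2 head=3: st.MEM beq.BR i3/i4 dual
#3 head=5: add.ALU i5 RAW r4
#4 head=6: ld.MEM i6 no-port MEM/MEM
#5 head=7: st.MEM i7 no-port MEM/MEM
#6 head=8: st.MEM and.ALU i8/i9 dual
#7 head=10: blt.BR i10 tail

ISSUED = 6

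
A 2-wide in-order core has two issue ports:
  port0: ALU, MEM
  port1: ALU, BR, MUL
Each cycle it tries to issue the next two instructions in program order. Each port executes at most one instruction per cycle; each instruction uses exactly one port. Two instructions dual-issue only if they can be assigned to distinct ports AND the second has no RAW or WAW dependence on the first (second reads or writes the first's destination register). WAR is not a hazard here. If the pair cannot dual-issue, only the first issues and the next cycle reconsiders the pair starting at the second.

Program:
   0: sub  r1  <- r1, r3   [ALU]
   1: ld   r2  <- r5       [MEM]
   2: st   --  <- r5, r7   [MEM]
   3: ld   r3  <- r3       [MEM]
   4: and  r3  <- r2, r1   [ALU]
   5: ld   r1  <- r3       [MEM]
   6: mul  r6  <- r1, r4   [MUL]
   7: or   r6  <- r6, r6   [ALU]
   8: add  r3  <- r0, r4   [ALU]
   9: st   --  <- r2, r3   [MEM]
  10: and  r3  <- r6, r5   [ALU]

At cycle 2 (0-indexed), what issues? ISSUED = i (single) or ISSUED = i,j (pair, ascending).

ISSUED = 3

c0: i0,i1 sub/ld  2-wide
c1: i2 st  no-port MEM/MEM
c2: i3 ld  WAW r3
c3: i4 and  RAW r3
c4: i5 ld  RAW r1
c5: i6 mul  RAW+WAW r6
c6: i7,i8 or/add  2-wide
c7: i9,i10 st/and  2-wide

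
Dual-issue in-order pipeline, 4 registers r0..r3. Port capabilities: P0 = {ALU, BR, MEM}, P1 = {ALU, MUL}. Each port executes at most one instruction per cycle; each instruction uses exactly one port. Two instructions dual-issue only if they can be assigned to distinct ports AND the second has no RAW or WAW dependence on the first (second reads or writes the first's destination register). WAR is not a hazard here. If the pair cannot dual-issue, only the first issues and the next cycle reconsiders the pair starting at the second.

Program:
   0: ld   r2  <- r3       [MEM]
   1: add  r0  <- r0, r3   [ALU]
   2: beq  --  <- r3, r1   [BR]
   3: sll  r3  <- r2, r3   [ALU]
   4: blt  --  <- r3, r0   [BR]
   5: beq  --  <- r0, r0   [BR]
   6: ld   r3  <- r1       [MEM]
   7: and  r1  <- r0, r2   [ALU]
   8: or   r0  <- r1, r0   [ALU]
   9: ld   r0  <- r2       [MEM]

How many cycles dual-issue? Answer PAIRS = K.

t=0 i0+i1:ld;add ; dual
t=1 i2+i3:beq;sll ; dual
t=2 i4:blt ; no-port BR/BR
t=3 i5:beq ; no-port BR/MEM
t=4 i6+i7:ld;and ; dual
t=5 i8:or ; WAW r0
t=6 i9:ld ; tail

PAIRS = 3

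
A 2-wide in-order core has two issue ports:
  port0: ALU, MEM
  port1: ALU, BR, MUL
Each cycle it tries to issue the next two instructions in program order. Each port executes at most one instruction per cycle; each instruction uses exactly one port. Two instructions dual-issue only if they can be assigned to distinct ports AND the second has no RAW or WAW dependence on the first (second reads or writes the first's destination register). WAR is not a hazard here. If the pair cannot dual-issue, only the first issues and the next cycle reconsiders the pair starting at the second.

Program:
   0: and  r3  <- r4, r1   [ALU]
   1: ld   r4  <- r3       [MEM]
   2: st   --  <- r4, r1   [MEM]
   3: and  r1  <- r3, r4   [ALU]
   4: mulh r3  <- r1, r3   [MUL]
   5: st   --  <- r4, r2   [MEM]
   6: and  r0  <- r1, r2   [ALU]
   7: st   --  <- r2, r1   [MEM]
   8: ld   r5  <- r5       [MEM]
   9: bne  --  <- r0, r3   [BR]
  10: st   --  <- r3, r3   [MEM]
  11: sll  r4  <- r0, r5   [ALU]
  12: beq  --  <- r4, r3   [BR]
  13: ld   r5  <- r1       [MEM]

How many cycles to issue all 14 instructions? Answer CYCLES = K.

0. and.ALU @i0  | RAW r3
1. ld.MEM @i1  | no-port MEM/MEM
2. st.MEM+and.ALU @i2&i3  | dual
3. mulh.MUL+st.MEM @i4&i5  | dual
4. and.ALU+st.MEM @i6&i7  | dual
5. ld.MEM+bne.BR @i8&i9  | dual
6. st.MEM+sll.ALU @i10&i11  | dual
7. beq.BR+ld.MEM @i12&i13  | dual

CYCLES = 8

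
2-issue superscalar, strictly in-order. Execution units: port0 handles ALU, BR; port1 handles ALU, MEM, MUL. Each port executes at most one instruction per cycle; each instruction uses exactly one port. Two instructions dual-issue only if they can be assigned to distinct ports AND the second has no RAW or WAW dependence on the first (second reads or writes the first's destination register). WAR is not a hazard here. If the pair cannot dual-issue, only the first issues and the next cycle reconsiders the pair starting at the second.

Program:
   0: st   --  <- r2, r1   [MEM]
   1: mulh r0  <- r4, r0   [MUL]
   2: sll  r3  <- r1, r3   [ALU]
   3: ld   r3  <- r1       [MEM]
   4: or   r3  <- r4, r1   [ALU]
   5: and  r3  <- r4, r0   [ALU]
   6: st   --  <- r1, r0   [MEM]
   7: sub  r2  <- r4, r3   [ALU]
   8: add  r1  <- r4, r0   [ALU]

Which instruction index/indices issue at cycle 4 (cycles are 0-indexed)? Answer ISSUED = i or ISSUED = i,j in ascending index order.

t=0 i0:st.MEM ; no-port MEM/MUL
t=1 i1+i2:mulh.MUL sll.ALU ; 2-wide
t=2 i3:ld.MEM ; WAW r3
t=3 i4:or.ALU ; WAW r3
t=4 i5+i6:and.ALU st.MEM ; 2-wide
t=5 i7+i8:sub.ALU add.ALU ; 2-wide

ISSUED = 5,6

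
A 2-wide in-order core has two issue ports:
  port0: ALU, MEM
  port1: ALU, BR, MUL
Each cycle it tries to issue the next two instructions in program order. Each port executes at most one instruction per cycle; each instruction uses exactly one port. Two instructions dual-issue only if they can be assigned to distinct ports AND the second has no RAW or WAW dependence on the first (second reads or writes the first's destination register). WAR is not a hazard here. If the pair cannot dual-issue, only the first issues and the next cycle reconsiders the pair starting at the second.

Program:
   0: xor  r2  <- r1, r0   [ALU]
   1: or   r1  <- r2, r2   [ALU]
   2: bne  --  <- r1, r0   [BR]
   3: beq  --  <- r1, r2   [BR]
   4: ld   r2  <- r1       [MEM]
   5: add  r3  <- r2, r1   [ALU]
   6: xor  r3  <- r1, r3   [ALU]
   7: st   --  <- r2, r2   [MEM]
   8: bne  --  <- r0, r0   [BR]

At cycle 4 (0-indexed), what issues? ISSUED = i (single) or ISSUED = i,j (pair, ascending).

ISSUED = 5

0. xor @i0  | RAW r2
1. or @i1  | RAW r1
2. bne @i2  | no-port BR/BR
3. beq/ld @i3/i4  | dual
4. add @i5  | RAW+WAW r3
5. xor/st @i6/i7  | dual
6. bne @i8  | tail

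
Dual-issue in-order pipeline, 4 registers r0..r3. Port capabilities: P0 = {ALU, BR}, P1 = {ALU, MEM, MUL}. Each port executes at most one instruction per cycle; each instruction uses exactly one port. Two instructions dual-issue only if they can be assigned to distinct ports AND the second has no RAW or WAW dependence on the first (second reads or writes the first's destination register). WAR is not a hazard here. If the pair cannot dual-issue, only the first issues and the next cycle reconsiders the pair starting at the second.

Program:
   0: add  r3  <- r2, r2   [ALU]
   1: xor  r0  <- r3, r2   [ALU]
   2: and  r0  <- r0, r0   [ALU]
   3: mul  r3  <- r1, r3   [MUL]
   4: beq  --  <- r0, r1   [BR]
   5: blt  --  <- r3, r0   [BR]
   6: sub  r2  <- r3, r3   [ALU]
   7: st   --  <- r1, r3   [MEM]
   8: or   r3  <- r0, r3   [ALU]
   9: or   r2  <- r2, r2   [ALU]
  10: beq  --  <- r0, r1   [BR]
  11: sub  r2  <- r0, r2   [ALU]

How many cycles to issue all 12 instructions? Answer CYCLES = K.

t=0 i0:add.ALU ; RAW r3
t=1 i1:xor.ALU ; RAW+WAW r0
t=2 i2&i3:and.ALU/mul.MUL ; dual
t=3 i4:beq.BR ; no-port BR/BR
t=4 i5&i6:blt.BR/sub.ALU ; dual
t=5 i7&i8:st.MEM/or.ALU ; dual
t=6 i9&i10:or.ALU/beq.BR ; dual
t=7 i11:sub.ALU ; tail

CYCLES = 8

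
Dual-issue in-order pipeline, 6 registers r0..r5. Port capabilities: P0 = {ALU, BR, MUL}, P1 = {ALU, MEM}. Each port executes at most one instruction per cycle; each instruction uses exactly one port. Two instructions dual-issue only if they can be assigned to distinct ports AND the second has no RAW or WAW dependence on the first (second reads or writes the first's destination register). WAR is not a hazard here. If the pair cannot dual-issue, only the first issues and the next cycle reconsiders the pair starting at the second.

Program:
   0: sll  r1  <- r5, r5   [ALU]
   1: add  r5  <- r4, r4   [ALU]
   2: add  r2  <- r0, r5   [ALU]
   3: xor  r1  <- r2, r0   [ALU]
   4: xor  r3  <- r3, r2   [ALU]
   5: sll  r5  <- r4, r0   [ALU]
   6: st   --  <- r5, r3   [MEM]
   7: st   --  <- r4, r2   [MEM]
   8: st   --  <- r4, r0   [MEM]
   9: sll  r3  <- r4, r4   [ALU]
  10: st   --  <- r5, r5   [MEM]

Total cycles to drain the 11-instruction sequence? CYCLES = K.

CYCLES = 8

[0] i0,i1  sll;add  -- dual
[1] i2  add  -- RAW r2
[2] i3,i4  xor;xor  -- dual
[3] i5  sll  -- RAW r5
[4] i6  st  -- no-port MEM/MEM
[5] i7  st  -- no-port MEM/MEM
[6] i8,i9  st;sll  -- dual
[7] i10  st  -- tail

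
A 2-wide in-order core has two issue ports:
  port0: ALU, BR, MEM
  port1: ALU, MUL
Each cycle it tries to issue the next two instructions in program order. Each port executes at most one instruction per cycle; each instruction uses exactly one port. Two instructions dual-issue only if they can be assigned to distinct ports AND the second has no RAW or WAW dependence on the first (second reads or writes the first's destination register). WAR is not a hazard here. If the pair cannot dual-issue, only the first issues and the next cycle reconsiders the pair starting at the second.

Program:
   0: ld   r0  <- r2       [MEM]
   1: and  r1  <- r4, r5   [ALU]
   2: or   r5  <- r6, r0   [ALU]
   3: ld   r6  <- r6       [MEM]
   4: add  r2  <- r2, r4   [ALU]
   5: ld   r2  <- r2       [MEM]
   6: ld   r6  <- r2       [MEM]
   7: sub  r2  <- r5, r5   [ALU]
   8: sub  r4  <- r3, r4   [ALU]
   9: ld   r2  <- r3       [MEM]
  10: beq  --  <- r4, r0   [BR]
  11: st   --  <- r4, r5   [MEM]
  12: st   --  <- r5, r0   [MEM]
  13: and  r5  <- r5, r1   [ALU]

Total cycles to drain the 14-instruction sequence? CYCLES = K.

CYCLES = 9

[0] i0+i1  ld+and  -- dual
[1] i2+i3  or+ld  -- dual
[2] i4  add  -- RAW+WAW r2
[3] i5  ld  -- no-port MEM/MEM
[4] i6+i7  ld+sub  -- dual
[5] i8+i9  sub+ld  -- dual
[6] i10  beq  -- no-port BR/MEM
[7] i11  st  -- no-port MEM/MEM
[8] i12+i13  st+and  -- dual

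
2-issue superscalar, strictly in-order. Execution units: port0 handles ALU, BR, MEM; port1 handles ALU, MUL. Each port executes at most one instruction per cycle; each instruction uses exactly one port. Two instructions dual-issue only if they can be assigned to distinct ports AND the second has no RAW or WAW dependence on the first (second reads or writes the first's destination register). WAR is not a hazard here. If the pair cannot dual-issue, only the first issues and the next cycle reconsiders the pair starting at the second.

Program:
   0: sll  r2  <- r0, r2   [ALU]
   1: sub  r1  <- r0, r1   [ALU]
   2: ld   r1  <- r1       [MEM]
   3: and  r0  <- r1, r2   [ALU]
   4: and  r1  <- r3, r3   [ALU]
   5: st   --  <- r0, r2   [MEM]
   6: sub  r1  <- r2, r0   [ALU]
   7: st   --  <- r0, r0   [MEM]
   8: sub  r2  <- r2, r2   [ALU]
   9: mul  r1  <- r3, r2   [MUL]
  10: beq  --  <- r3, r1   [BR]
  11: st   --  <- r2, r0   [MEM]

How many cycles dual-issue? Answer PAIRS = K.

[0] i0,i1  sll.ALU/sub.ALU  -- dual
[1] i2  ld.MEM  -- RAW r1
[2] i3,i4  and.ALU/and.ALU  -- dual
[3] i5,i6  st.MEM/sub.ALU  -- dual
[4] i7,i8  st.MEM/sub.ALU  -- dual
[5] i9  mul.MUL  -- RAW r1
[6] i10  beq.BR  -- no-port BR/MEM
[7] i11  st.MEM  -- tail

PAIRS = 4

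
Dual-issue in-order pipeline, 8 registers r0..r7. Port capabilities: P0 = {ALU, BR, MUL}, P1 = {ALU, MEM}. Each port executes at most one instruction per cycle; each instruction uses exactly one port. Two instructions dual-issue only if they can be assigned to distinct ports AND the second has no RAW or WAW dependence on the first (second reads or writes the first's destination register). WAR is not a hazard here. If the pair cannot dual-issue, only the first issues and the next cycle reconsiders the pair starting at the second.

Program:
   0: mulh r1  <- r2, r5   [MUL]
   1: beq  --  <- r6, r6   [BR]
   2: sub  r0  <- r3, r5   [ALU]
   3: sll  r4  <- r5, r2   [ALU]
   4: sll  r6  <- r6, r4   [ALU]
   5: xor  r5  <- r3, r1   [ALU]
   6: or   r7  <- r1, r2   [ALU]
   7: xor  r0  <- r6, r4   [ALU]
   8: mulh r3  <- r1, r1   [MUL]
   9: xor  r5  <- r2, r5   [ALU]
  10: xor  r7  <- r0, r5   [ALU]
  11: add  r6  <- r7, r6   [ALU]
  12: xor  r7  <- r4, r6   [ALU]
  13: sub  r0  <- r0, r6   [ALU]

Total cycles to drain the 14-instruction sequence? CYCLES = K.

t=0 i0:mulh ; no-port MUL/BR
t=1 i1,i2:beq+sub ; pair
t=2 i3:sll ; RAW r4
t=3 i4,i5:sll+xor ; pair
t=4 i6,i7:or+xor ; pair
t=5 i8,i9:mulh+xor ; pair
t=6 i10:xor ; RAW r7
t=7 i11:add ; RAW r6
t=8 i12,i13:xor+sub ; pair

CYCLES = 9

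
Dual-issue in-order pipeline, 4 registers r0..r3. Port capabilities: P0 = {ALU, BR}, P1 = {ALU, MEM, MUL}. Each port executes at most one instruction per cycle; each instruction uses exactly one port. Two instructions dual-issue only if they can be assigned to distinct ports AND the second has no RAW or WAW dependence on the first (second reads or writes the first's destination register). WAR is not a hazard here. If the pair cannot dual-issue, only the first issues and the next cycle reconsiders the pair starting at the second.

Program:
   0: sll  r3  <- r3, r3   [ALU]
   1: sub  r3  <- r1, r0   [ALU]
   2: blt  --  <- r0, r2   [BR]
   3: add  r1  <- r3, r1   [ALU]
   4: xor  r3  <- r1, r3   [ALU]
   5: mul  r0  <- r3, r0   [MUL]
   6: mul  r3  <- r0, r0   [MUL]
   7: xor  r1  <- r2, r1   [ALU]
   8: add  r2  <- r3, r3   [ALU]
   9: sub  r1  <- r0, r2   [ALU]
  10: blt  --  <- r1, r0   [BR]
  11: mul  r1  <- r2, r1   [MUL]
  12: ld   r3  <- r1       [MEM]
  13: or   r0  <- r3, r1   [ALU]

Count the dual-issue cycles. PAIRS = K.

PAIRS = 3

c0: i0 sll  WAW r3
c1: i1/i2 sub+blt  pair
c2: i3 add  RAW r1
c3: i4 xor  RAW r3
c4: i5 mul  no-port MUL/MUL
c5: i6/i7 mul+xor  pair
c6: i8 add  RAW r2
c7: i9 sub  RAW r1
c8: i10/i11 blt+mul  pair
c9: i12 ld  RAW r3
c10: i13 or  tail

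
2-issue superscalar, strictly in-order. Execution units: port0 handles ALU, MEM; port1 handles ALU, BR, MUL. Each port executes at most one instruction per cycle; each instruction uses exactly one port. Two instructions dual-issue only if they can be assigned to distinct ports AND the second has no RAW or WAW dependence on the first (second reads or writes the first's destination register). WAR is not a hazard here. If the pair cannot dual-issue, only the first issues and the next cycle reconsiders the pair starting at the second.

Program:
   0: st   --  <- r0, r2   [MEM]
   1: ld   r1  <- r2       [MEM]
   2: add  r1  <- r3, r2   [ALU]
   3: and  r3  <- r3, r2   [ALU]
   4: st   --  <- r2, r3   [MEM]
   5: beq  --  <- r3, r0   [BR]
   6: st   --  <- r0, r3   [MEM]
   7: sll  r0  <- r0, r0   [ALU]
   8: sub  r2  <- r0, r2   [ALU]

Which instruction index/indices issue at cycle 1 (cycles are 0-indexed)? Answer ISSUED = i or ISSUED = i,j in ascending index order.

[0] i0  st  -- no-port MEM/MEM
[1] i1  ld  -- WAW r1
[2] i2+i3  add/and  -- dual
[3] i4+i5  st/beq  -- dual
[4] i6+i7  st/sll  -- dual
[5] i8  sub  -- tail

ISSUED = 1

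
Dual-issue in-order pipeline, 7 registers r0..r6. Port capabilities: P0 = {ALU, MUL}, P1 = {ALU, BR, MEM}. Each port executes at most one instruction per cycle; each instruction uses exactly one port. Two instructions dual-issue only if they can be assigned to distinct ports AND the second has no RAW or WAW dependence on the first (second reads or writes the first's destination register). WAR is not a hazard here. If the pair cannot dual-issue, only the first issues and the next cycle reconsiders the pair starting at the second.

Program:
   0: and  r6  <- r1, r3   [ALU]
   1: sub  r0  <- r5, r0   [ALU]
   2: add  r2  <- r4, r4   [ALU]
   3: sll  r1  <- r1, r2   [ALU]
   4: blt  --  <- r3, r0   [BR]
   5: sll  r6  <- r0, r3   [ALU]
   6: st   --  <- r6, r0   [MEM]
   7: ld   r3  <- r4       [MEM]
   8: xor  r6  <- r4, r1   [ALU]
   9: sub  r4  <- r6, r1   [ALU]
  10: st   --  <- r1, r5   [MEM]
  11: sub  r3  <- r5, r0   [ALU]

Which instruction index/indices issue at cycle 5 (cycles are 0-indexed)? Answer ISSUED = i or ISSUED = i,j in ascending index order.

ISSUED = 7,8

  cy0 -> i0+i1 (and.ALU+sub.ALU) pair
  cy1 -> i2 (add.ALU) RAW r2
  cy2 -> i3+i4 (sll.ALU+blt.BR) pair
  cy3 -> i5 (sll.ALU) RAW r6
  cy4 -> i6 (st.MEM) no-port MEM/MEM
  cy5 -> i7+i8 (ld.MEM+xor.ALU) pair
  cy6 -> i9+i10 (sub.ALU+st.MEM) pair
  cy7 -> i11 (sub.ALU) tail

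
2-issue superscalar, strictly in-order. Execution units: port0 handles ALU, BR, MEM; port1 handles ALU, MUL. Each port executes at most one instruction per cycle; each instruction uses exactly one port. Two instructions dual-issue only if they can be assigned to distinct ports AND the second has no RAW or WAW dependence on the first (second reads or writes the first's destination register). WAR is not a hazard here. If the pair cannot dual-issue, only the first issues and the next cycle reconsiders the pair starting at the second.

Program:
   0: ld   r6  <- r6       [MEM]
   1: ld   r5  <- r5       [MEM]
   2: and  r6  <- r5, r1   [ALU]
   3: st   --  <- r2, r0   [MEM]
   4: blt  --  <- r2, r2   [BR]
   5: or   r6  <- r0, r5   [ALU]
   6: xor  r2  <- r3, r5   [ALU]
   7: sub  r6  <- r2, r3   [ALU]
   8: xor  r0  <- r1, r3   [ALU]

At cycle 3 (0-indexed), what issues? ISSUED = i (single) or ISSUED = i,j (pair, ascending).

ISSUED = 4,5

c0: i0 ld  no-port MEM/MEM
c1: i1 ld  RAW r5
c2: i2,i3 and+st  dual
c3: i4,i5 blt+or  dual
c4: i6 xor  RAW r2
c5: i7,i8 sub+xor  dual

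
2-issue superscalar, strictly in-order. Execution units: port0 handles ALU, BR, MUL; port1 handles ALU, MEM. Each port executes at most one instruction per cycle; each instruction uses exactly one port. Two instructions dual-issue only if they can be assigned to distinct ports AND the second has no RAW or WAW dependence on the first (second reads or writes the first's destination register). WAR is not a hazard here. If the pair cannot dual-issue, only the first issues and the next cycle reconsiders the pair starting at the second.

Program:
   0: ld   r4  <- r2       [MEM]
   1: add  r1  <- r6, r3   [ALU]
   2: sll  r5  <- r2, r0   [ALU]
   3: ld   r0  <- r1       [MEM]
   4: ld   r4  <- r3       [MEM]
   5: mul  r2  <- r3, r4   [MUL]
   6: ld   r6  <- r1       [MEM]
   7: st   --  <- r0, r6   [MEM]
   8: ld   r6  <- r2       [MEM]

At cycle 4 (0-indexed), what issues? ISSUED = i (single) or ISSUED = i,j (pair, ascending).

ISSUED = 7

c0: i0/i1 ld add  pair
c1: i2/i3 sll ld  pair
c2: i4 ld  RAW r4
c3: i5/i6 mul ld  pair
c4: i7 st  no-port MEM/MEM
c5: i8 ld  tail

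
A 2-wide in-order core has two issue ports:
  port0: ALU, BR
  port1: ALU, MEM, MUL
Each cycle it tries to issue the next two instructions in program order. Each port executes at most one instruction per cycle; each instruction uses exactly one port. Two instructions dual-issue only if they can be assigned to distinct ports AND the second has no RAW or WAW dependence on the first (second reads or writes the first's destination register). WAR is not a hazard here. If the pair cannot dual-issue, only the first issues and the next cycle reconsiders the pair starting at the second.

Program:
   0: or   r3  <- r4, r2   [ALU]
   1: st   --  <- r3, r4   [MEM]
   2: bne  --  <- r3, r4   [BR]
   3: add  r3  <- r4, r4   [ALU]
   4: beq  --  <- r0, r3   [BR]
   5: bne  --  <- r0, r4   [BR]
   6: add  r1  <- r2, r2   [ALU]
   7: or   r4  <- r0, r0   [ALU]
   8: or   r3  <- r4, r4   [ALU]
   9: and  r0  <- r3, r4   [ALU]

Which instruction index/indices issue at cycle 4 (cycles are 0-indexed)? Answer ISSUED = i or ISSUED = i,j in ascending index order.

[0] i0  or  -- RAW r3
[1] i1/i2  st bne  -- 2-wide
[2] i3  add  -- RAW r3
[3] i4  beq  -- no-port BR/BR
[4] i5/i6  bne add  -- 2-wide
[5] i7  or  -- RAW r4
[6] i8  or  -- RAW r3
[7] i9  and  -- tail

ISSUED = 5,6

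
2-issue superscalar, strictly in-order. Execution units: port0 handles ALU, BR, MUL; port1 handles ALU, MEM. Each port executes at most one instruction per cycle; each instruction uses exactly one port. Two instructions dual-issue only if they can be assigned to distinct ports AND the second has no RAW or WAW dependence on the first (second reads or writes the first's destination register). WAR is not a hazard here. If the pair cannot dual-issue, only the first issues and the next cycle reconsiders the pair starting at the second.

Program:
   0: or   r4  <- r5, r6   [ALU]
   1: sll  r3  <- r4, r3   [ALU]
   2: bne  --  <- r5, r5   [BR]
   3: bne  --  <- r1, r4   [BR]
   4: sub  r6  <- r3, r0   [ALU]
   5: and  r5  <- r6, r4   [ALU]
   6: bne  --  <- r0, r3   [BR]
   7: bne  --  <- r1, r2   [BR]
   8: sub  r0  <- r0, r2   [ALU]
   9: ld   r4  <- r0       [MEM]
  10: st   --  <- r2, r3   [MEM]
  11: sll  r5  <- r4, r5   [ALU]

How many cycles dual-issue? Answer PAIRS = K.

  cy0 -> i0 (or) RAW r4
  cy1 -> i1+i2 (sll+bne) pair
  cy2 -> i3+i4 (bne+sub) pair
  cy3 -> i5+i6 (and+bne) pair
  cy4 -> i7+i8 (bne+sub) pair
  cy5 -> i9 (ld) no-port MEM/MEM
  cy6 -> i10+i11 (st+sll) pair

PAIRS = 5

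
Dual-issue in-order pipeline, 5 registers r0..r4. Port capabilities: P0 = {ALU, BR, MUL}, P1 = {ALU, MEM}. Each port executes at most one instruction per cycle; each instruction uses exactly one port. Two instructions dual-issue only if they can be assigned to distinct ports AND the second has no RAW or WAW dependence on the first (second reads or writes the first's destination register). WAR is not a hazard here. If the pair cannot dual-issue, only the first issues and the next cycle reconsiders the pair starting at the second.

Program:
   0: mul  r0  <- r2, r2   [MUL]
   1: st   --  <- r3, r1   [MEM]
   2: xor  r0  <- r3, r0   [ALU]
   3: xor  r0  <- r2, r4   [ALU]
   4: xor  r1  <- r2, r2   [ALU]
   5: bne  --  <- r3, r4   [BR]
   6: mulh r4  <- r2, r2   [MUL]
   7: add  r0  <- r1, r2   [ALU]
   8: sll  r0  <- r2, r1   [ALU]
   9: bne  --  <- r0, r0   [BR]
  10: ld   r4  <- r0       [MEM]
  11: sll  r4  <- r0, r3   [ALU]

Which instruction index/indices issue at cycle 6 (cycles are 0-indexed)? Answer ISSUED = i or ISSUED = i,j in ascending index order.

ISSUED = 9,10

c0: i0+i1 mul+st  2-wide
c1: i2 xor  WAW r0
c2: i3+i4 xor+xor  2-wide
c3: i5 bne  no-port BR/MUL
c4: i6+i7 mulh+add  2-wide
c5: i8 sll  RAW r0
c6: i9+i10 bne+ld  2-wide
c7: i11 sll  tail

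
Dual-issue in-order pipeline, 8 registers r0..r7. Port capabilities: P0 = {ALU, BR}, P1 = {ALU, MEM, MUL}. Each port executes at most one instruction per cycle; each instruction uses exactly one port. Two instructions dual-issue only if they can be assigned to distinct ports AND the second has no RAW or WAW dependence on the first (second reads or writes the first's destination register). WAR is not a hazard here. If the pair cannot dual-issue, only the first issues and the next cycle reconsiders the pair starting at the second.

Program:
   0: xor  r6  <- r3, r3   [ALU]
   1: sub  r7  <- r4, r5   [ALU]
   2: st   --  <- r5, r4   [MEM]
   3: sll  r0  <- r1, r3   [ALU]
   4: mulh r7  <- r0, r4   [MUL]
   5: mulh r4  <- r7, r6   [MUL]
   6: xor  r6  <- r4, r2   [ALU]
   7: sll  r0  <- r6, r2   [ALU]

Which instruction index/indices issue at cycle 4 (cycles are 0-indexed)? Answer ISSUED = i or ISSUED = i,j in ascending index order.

#0 head=0: xor+sub i0,i1 2-wide
#1 head=2: st+sll i2,i3 2-wide
#2 head=4: mulh i4 no-port MUL/MUL
#3 head=5: mulh i5 RAW r4
#4 head=6: xor i6 RAW r6
#5 head=7: sll i7 tail

ISSUED = 6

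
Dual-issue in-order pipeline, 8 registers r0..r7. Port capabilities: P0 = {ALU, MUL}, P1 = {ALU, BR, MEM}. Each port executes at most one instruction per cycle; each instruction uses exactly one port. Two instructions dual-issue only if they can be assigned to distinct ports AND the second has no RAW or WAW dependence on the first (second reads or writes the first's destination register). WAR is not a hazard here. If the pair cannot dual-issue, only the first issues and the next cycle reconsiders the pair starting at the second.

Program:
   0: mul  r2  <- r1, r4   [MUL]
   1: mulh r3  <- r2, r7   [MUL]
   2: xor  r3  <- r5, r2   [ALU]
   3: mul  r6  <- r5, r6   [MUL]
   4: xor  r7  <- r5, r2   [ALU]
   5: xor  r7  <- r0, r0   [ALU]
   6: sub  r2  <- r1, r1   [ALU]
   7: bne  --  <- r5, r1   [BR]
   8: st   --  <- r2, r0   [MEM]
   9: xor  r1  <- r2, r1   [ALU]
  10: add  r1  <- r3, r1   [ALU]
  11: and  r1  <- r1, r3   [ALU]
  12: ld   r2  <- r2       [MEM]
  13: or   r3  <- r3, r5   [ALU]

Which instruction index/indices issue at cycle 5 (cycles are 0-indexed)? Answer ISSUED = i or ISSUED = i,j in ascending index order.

[0] i0  mul.MUL  -- no-port MUL/MUL
[1] i1  mulh.MUL  -- WAW r3
[2] i2,i3  xor.ALU/mul.MUL  -- dual
[3] i4  xor.ALU  -- WAW r7
[4] i5,i6  xor.ALU/sub.ALU  -- dual
[5] i7  bne.BR  -- no-port BR/MEM
[6] i8,i9  st.MEM/xor.ALU  -- dual
[7] i10  add.ALU  -- RAW+WAW r1
[8] i11,i12  and.ALU/ld.MEM  -- dual
[9] i13  or.ALU  -- tail

ISSUED = 7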